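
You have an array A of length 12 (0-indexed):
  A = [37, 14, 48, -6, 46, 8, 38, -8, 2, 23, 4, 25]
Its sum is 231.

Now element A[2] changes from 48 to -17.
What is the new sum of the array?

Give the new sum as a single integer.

Old value at index 2: 48
New value at index 2: -17
Delta = -17 - 48 = -65
New sum = old_sum + delta = 231 + (-65) = 166

Answer: 166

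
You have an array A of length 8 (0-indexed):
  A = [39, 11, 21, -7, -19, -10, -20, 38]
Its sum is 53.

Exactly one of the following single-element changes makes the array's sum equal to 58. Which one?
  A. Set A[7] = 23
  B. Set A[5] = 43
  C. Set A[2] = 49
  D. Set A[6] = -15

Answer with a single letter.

Answer: D

Derivation:
Option A: A[7] 38->23, delta=-15, new_sum=53+(-15)=38
Option B: A[5] -10->43, delta=53, new_sum=53+(53)=106
Option C: A[2] 21->49, delta=28, new_sum=53+(28)=81
Option D: A[6] -20->-15, delta=5, new_sum=53+(5)=58 <-- matches target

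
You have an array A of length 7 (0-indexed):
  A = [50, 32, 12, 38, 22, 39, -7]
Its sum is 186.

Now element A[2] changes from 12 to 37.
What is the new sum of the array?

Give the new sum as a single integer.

Answer: 211

Derivation:
Old value at index 2: 12
New value at index 2: 37
Delta = 37 - 12 = 25
New sum = old_sum + delta = 186 + (25) = 211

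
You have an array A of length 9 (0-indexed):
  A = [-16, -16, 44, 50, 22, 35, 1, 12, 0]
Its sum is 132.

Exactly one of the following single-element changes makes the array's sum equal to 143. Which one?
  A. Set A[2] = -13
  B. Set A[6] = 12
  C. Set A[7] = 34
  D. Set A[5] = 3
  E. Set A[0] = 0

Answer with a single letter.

Option A: A[2] 44->-13, delta=-57, new_sum=132+(-57)=75
Option B: A[6] 1->12, delta=11, new_sum=132+(11)=143 <-- matches target
Option C: A[7] 12->34, delta=22, new_sum=132+(22)=154
Option D: A[5] 35->3, delta=-32, new_sum=132+(-32)=100
Option E: A[0] -16->0, delta=16, new_sum=132+(16)=148

Answer: B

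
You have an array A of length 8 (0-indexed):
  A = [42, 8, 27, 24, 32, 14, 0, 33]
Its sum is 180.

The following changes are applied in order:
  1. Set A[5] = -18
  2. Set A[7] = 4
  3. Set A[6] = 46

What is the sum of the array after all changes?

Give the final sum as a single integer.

Initial sum: 180
Change 1: A[5] 14 -> -18, delta = -32, sum = 148
Change 2: A[7] 33 -> 4, delta = -29, sum = 119
Change 3: A[6] 0 -> 46, delta = 46, sum = 165

Answer: 165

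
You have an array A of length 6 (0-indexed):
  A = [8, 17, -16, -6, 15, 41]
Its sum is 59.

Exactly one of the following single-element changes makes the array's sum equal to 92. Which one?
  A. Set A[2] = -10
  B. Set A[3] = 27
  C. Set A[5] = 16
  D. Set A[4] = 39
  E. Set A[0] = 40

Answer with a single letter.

Answer: B

Derivation:
Option A: A[2] -16->-10, delta=6, new_sum=59+(6)=65
Option B: A[3] -6->27, delta=33, new_sum=59+(33)=92 <-- matches target
Option C: A[5] 41->16, delta=-25, new_sum=59+(-25)=34
Option D: A[4] 15->39, delta=24, new_sum=59+(24)=83
Option E: A[0] 8->40, delta=32, new_sum=59+(32)=91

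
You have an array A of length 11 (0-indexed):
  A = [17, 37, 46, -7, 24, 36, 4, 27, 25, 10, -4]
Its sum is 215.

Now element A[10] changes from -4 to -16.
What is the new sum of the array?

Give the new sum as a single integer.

Answer: 203

Derivation:
Old value at index 10: -4
New value at index 10: -16
Delta = -16 - -4 = -12
New sum = old_sum + delta = 215 + (-12) = 203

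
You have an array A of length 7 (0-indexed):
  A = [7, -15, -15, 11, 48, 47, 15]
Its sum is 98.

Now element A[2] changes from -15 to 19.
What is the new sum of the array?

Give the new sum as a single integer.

Old value at index 2: -15
New value at index 2: 19
Delta = 19 - -15 = 34
New sum = old_sum + delta = 98 + (34) = 132

Answer: 132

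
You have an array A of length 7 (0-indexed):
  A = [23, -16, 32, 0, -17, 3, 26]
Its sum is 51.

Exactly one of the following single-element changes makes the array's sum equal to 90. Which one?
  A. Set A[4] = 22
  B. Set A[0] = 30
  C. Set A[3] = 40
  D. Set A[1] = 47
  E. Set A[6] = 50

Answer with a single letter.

Answer: A

Derivation:
Option A: A[4] -17->22, delta=39, new_sum=51+(39)=90 <-- matches target
Option B: A[0] 23->30, delta=7, new_sum=51+(7)=58
Option C: A[3] 0->40, delta=40, new_sum=51+(40)=91
Option D: A[1] -16->47, delta=63, new_sum=51+(63)=114
Option E: A[6] 26->50, delta=24, new_sum=51+(24)=75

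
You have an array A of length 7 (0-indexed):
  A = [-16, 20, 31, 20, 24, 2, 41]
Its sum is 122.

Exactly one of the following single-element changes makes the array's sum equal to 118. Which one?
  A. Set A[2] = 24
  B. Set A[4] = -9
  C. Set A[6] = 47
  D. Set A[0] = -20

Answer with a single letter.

Option A: A[2] 31->24, delta=-7, new_sum=122+(-7)=115
Option B: A[4] 24->-9, delta=-33, new_sum=122+(-33)=89
Option C: A[6] 41->47, delta=6, new_sum=122+(6)=128
Option D: A[0] -16->-20, delta=-4, new_sum=122+(-4)=118 <-- matches target

Answer: D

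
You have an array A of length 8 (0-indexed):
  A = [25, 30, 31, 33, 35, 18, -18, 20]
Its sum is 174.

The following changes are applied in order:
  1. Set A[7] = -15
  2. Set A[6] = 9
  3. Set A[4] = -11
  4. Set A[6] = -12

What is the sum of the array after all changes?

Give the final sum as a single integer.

Initial sum: 174
Change 1: A[7] 20 -> -15, delta = -35, sum = 139
Change 2: A[6] -18 -> 9, delta = 27, sum = 166
Change 3: A[4] 35 -> -11, delta = -46, sum = 120
Change 4: A[6] 9 -> -12, delta = -21, sum = 99

Answer: 99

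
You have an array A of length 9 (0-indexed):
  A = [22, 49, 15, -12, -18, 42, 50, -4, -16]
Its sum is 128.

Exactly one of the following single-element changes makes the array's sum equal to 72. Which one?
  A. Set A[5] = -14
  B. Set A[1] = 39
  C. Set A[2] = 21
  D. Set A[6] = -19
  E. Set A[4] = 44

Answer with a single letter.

Option A: A[5] 42->-14, delta=-56, new_sum=128+(-56)=72 <-- matches target
Option B: A[1] 49->39, delta=-10, new_sum=128+(-10)=118
Option C: A[2] 15->21, delta=6, new_sum=128+(6)=134
Option D: A[6] 50->-19, delta=-69, new_sum=128+(-69)=59
Option E: A[4] -18->44, delta=62, new_sum=128+(62)=190

Answer: A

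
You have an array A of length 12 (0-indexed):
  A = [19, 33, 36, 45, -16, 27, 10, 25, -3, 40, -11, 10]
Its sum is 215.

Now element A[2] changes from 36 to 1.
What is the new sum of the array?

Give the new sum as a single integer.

Answer: 180

Derivation:
Old value at index 2: 36
New value at index 2: 1
Delta = 1 - 36 = -35
New sum = old_sum + delta = 215 + (-35) = 180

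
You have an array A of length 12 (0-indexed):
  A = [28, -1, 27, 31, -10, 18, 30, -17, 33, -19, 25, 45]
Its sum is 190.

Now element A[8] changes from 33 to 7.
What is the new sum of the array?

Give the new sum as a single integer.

Answer: 164

Derivation:
Old value at index 8: 33
New value at index 8: 7
Delta = 7 - 33 = -26
New sum = old_sum + delta = 190 + (-26) = 164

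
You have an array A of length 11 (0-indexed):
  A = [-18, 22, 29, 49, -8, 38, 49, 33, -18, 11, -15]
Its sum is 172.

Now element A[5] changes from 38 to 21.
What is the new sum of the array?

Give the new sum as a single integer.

Answer: 155

Derivation:
Old value at index 5: 38
New value at index 5: 21
Delta = 21 - 38 = -17
New sum = old_sum + delta = 172 + (-17) = 155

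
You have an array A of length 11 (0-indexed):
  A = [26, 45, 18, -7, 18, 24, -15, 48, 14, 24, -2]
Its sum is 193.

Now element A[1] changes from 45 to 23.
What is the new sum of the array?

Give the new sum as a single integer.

Answer: 171

Derivation:
Old value at index 1: 45
New value at index 1: 23
Delta = 23 - 45 = -22
New sum = old_sum + delta = 193 + (-22) = 171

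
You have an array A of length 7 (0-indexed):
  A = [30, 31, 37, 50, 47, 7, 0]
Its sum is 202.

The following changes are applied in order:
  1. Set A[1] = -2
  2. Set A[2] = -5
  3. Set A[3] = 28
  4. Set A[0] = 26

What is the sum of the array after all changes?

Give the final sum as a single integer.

Initial sum: 202
Change 1: A[1] 31 -> -2, delta = -33, sum = 169
Change 2: A[2] 37 -> -5, delta = -42, sum = 127
Change 3: A[3] 50 -> 28, delta = -22, sum = 105
Change 4: A[0] 30 -> 26, delta = -4, sum = 101

Answer: 101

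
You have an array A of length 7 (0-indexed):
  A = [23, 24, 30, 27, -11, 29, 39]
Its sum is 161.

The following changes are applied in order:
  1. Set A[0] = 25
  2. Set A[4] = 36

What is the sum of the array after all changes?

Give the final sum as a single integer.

Initial sum: 161
Change 1: A[0] 23 -> 25, delta = 2, sum = 163
Change 2: A[4] -11 -> 36, delta = 47, sum = 210

Answer: 210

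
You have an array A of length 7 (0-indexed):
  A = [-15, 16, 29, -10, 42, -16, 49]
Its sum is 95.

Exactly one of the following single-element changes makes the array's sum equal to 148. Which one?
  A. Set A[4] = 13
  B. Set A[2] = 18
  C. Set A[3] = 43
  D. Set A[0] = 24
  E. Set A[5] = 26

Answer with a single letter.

Option A: A[4] 42->13, delta=-29, new_sum=95+(-29)=66
Option B: A[2] 29->18, delta=-11, new_sum=95+(-11)=84
Option C: A[3] -10->43, delta=53, new_sum=95+(53)=148 <-- matches target
Option D: A[0] -15->24, delta=39, new_sum=95+(39)=134
Option E: A[5] -16->26, delta=42, new_sum=95+(42)=137

Answer: C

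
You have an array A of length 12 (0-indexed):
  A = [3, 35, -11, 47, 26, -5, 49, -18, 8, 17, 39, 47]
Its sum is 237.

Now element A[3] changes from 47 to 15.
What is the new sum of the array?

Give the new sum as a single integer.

Old value at index 3: 47
New value at index 3: 15
Delta = 15 - 47 = -32
New sum = old_sum + delta = 237 + (-32) = 205

Answer: 205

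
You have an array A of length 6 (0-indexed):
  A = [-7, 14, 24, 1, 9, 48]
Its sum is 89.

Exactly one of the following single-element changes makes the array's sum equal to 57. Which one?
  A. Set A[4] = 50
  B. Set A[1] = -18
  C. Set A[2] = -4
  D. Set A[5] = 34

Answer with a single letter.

Answer: B

Derivation:
Option A: A[4] 9->50, delta=41, new_sum=89+(41)=130
Option B: A[1] 14->-18, delta=-32, new_sum=89+(-32)=57 <-- matches target
Option C: A[2] 24->-4, delta=-28, new_sum=89+(-28)=61
Option D: A[5] 48->34, delta=-14, new_sum=89+(-14)=75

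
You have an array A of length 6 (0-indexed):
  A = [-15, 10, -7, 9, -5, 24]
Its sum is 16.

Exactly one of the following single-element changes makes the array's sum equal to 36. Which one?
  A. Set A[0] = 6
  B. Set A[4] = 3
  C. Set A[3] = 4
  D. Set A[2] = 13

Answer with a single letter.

Answer: D

Derivation:
Option A: A[0] -15->6, delta=21, new_sum=16+(21)=37
Option B: A[4] -5->3, delta=8, new_sum=16+(8)=24
Option C: A[3] 9->4, delta=-5, new_sum=16+(-5)=11
Option D: A[2] -7->13, delta=20, new_sum=16+(20)=36 <-- matches target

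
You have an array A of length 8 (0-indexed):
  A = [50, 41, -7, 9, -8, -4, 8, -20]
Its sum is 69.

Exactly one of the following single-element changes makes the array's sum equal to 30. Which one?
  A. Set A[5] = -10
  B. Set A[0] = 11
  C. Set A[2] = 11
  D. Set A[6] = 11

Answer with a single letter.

Option A: A[5] -4->-10, delta=-6, new_sum=69+(-6)=63
Option B: A[0] 50->11, delta=-39, new_sum=69+(-39)=30 <-- matches target
Option C: A[2] -7->11, delta=18, new_sum=69+(18)=87
Option D: A[6] 8->11, delta=3, new_sum=69+(3)=72

Answer: B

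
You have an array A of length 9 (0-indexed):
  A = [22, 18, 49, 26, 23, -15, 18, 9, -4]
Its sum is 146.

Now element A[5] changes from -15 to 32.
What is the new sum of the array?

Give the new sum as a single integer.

Old value at index 5: -15
New value at index 5: 32
Delta = 32 - -15 = 47
New sum = old_sum + delta = 146 + (47) = 193

Answer: 193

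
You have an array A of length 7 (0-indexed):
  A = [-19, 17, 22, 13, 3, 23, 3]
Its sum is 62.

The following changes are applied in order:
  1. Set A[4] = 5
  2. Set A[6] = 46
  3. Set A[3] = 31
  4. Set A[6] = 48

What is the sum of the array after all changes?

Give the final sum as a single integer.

Answer: 127

Derivation:
Initial sum: 62
Change 1: A[4] 3 -> 5, delta = 2, sum = 64
Change 2: A[6] 3 -> 46, delta = 43, sum = 107
Change 3: A[3] 13 -> 31, delta = 18, sum = 125
Change 4: A[6] 46 -> 48, delta = 2, sum = 127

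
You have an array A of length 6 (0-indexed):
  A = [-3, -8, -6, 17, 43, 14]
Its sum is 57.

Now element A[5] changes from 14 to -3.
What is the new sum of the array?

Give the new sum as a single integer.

Answer: 40

Derivation:
Old value at index 5: 14
New value at index 5: -3
Delta = -3 - 14 = -17
New sum = old_sum + delta = 57 + (-17) = 40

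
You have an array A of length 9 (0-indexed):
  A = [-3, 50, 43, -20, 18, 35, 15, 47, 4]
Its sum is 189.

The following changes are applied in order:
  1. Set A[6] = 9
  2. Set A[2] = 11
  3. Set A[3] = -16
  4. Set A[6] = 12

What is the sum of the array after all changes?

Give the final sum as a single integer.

Answer: 158

Derivation:
Initial sum: 189
Change 1: A[6] 15 -> 9, delta = -6, sum = 183
Change 2: A[2] 43 -> 11, delta = -32, sum = 151
Change 3: A[3] -20 -> -16, delta = 4, sum = 155
Change 4: A[6] 9 -> 12, delta = 3, sum = 158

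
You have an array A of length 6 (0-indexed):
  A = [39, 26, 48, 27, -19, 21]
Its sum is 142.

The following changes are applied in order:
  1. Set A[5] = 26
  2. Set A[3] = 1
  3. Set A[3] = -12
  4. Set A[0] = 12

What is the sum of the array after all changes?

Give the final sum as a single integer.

Initial sum: 142
Change 1: A[5] 21 -> 26, delta = 5, sum = 147
Change 2: A[3] 27 -> 1, delta = -26, sum = 121
Change 3: A[3] 1 -> -12, delta = -13, sum = 108
Change 4: A[0] 39 -> 12, delta = -27, sum = 81

Answer: 81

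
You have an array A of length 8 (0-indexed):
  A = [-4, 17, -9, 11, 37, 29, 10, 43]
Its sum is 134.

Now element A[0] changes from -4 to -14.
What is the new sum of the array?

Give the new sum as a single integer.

Old value at index 0: -4
New value at index 0: -14
Delta = -14 - -4 = -10
New sum = old_sum + delta = 134 + (-10) = 124

Answer: 124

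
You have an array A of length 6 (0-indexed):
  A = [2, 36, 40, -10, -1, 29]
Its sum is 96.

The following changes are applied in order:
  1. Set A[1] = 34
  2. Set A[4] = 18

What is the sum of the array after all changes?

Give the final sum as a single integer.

Answer: 113

Derivation:
Initial sum: 96
Change 1: A[1] 36 -> 34, delta = -2, sum = 94
Change 2: A[4] -1 -> 18, delta = 19, sum = 113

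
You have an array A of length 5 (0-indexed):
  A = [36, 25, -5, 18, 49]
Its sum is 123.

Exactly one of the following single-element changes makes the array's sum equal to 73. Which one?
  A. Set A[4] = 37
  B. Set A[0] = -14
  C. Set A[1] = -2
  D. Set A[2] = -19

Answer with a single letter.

Option A: A[4] 49->37, delta=-12, new_sum=123+(-12)=111
Option B: A[0] 36->-14, delta=-50, new_sum=123+(-50)=73 <-- matches target
Option C: A[1] 25->-2, delta=-27, new_sum=123+(-27)=96
Option D: A[2] -5->-19, delta=-14, new_sum=123+(-14)=109

Answer: B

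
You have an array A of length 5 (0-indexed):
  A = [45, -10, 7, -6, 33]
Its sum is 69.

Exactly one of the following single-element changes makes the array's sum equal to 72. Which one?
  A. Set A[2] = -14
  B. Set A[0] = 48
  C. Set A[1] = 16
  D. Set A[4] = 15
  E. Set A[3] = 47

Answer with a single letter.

Answer: B

Derivation:
Option A: A[2] 7->-14, delta=-21, new_sum=69+(-21)=48
Option B: A[0] 45->48, delta=3, new_sum=69+(3)=72 <-- matches target
Option C: A[1] -10->16, delta=26, new_sum=69+(26)=95
Option D: A[4] 33->15, delta=-18, new_sum=69+(-18)=51
Option E: A[3] -6->47, delta=53, new_sum=69+(53)=122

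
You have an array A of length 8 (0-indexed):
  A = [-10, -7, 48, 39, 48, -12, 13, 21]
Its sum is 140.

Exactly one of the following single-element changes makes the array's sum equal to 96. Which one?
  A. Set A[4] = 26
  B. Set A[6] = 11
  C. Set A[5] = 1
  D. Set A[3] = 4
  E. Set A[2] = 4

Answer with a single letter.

Option A: A[4] 48->26, delta=-22, new_sum=140+(-22)=118
Option B: A[6] 13->11, delta=-2, new_sum=140+(-2)=138
Option C: A[5] -12->1, delta=13, new_sum=140+(13)=153
Option D: A[3] 39->4, delta=-35, new_sum=140+(-35)=105
Option E: A[2] 48->4, delta=-44, new_sum=140+(-44)=96 <-- matches target

Answer: E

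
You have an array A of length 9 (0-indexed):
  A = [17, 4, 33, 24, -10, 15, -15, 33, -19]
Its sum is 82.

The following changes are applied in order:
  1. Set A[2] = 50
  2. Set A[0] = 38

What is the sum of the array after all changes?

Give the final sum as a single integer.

Initial sum: 82
Change 1: A[2] 33 -> 50, delta = 17, sum = 99
Change 2: A[0] 17 -> 38, delta = 21, sum = 120

Answer: 120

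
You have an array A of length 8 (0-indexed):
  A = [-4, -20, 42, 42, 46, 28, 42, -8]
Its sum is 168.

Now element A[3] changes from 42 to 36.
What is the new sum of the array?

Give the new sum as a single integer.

Answer: 162

Derivation:
Old value at index 3: 42
New value at index 3: 36
Delta = 36 - 42 = -6
New sum = old_sum + delta = 168 + (-6) = 162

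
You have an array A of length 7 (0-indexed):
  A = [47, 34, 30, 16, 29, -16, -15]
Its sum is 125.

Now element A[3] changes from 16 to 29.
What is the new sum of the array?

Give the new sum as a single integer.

Answer: 138

Derivation:
Old value at index 3: 16
New value at index 3: 29
Delta = 29 - 16 = 13
New sum = old_sum + delta = 125 + (13) = 138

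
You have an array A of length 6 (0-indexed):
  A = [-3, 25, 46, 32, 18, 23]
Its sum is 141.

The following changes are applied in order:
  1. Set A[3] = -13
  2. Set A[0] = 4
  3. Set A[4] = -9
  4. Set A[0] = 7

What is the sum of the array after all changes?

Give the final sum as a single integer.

Initial sum: 141
Change 1: A[3] 32 -> -13, delta = -45, sum = 96
Change 2: A[0] -3 -> 4, delta = 7, sum = 103
Change 3: A[4] 18 -> -9, delta = -27, sum = 76
Change 4: A[0] 4 -> 7, delta = 3, sum = 79

Answer: 79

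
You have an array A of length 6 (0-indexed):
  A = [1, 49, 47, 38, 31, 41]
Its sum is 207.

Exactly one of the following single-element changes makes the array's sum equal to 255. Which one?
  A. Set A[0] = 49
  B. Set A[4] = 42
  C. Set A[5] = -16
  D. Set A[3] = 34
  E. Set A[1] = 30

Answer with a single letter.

Answer: A

Derivation:
Option A: A[0] 1->49, delta=48, new_sum=207+(48)=255 <-- matches target
Option B: A[4] 31->42, delta=11, new_sum=207+(11)=218
Option C: A[5] 41->-16, delta=-57, new_sum=207+(-57)=150
Option D: A[3] 38->34, delta=-4, new_sum=207+(-4)=203
Option E: A[1] 49->30, delta=-19, new_sum=207+(-19)=188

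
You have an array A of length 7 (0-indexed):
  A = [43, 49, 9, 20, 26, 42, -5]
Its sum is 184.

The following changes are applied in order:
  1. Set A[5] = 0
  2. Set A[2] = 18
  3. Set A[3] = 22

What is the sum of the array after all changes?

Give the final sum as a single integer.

Initial sum: 184
Change 1: A[5] 42 -> 0, delta = -42, sum = 142
Change 2: A[2] 9 -> 18, delta = 9, sum = 151
Change 3: A[3] 20 -> 22, delta = 2, sum = 153

Answer: 153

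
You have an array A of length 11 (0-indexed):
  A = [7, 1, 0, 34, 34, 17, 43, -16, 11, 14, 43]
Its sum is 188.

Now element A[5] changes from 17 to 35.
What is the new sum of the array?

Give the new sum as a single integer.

Answer: 206

Derivation:
Old value at index 5: 17
New value at index 5: 35
Delta = 35 - 17 = 18
New sum = old_sum + delta = 188 + (18) = 206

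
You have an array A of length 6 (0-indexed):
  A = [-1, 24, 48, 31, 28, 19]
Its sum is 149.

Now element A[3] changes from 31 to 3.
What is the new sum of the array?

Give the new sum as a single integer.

Old value at index 3: 31
New value at index 3: 3
Delta = 3 - 31 = -28
New sum = old_sum + delta = 149 + (-28) = 121

Answer: 121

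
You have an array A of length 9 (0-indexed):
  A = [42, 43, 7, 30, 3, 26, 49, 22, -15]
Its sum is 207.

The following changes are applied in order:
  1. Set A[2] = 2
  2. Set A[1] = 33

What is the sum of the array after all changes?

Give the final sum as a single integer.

Initial sum: 207
Change 1: A[2] 7 -> 2, delta = -5, sum = 202
Change 2: A[1] 43 -> 33, delta = -10, sum = 192

Answer: 192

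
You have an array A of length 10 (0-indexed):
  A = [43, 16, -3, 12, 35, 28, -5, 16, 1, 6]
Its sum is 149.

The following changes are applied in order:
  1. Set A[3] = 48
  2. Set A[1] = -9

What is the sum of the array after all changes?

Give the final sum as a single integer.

Answer: 160

Derivation:
Initial sum: 149
Change 1: A[3] 12 -> 48, delta = 36, sum = 185
Change 2: A[1] 16 -> -9, delta = -25, sum = 160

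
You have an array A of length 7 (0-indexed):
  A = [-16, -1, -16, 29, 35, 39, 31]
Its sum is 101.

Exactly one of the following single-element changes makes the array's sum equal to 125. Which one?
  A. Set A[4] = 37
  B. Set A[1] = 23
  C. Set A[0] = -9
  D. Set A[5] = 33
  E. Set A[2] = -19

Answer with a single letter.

Option A: A[4] 35->37, delta=2, new_sum=101+(2)=103
Option B: A[1] -1->23, delta=24, new_sum=101+(24)=125 <-- matches target
Option C: A[0] -16->-9, delta=7, new_sum=101+(7)=108
Option D: A[5] 39->33, delta=-6, new_sum=101+(-6)=95
Option E: A[2] -16->-19, delta=-3, new_sum=101+(-3)=98

Answer: B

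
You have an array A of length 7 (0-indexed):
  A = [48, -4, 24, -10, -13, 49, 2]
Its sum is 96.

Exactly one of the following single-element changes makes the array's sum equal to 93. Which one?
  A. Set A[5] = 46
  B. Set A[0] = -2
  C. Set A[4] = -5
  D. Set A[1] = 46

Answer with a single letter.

Answer: A

Derivation:
Option A: A[5] 49->46, delta=-3, new_sum=96+(-3)=93 <-- matches target
Option B: A[0] 48->-2, delta=-50, new_sum=96+(-50)=46
Option C: A[4] -13->-5, delta=8, new_sum=96+(8)=104
Option D: A[1] -4->46, delta=50, new_sum=96+(50)=146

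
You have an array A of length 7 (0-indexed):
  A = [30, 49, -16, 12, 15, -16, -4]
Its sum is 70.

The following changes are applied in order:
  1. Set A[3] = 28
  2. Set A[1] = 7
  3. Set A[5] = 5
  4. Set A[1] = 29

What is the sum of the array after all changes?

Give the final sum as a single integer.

Initial sum: 70
Change 1: A[3] 12 -> 28, delta = 16, sum = 86
Change 2: A[1] 49 -> 7, delta = -42, sum = 44
Change 3: A[5] -16 -> 5, delta = 21, sum = 65
Change 4: A[1] 7 -> 29, delta = 22, sum = 87

Answer: 87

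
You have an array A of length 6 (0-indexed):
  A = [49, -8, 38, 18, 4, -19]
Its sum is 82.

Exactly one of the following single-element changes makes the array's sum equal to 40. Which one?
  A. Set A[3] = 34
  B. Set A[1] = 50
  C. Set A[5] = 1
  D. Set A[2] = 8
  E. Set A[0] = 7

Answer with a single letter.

Answer: E

Derivation:
Option A: A[3] 18->34, delta=16, new_sum=82+(16)=98
Option B: A[1] -8->50, delta=58, new_sum=82+(58)=140
Option C: A[5] -19->1, delta=20, new_sum=82+(20)=102
Option D: A[2] 38->8, delta=-30, new_sum=82+(-30)=52
Option E: A[0] 49->7, delta=-42, new_sum=82+(-42)=40 <-- matches target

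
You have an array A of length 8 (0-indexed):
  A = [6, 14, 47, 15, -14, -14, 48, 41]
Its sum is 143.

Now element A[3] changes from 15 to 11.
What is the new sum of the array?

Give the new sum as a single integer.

Answer: 139

Derivation:
Old value at index 3: 15
New value at index 3: 11
Delta = 11 - 15 = -4
New sum = old_sum + delta = 143 + (-4) = 139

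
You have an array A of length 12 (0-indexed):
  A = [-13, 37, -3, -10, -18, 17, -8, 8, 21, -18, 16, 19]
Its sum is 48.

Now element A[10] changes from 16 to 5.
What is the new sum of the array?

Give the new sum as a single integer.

Answer: 37

Derivation:
Old value at index 10: 16
New value at index 10: 5
Delta = 5 - 16 = -11
New sum = old_sum + delta = 48 + (-11) = 37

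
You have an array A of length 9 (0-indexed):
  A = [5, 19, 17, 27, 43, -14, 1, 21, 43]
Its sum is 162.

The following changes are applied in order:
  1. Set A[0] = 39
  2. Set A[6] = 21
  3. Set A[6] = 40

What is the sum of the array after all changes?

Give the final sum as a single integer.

Answer: 235

Derivation:
Initial sum: 162
Change 1: A[0] 5 -> 39, delta = 34, sum = 196
Change 2: A[6] 1 -> 21, delta = 20, sum = 216
Change 3: A[6] 21 -> 40, delta = 19, sum = 235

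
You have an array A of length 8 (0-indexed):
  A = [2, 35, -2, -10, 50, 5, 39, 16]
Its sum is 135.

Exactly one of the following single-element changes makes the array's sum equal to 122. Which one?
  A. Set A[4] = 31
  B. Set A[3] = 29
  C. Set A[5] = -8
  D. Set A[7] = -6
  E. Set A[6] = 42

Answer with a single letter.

Option A: A[4] 50->31, delta=-19, new_sum=135+(-19)=116
Option B: A[3] -10->29, delta=39, new_sum=135+(39)=174
Option C: A[5] 5->-8, delta=-13, new_sum=135+(-13)=122 <-- matches target
Option D: A[7] 16->-6, delta=-22, new_sum=135+(-22)=113
Option E: A[6] 39->42, delta=3, new_sum=135+(3)=138

Answer: C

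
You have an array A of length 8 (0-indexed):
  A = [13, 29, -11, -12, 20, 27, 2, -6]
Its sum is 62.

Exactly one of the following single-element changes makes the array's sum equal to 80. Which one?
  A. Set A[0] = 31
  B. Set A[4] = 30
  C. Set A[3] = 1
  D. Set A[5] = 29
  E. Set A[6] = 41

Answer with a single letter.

Answer: A

Derivation:
Option A: A[0] 13->31, delta=18, new_sum=62+(18)=80 <-- matches target
Option B: A[4] 20->30, delta=10, new_sum=62+(10)=72
Option C: A[3] -12->1, delta=13, new_sum=62+(13)=75
Option D: A[5] 27->29, delta=2, new_sum=62+(2)=64
Option E: A[6] 2->41, delta=39, new_sum=62+(39)=101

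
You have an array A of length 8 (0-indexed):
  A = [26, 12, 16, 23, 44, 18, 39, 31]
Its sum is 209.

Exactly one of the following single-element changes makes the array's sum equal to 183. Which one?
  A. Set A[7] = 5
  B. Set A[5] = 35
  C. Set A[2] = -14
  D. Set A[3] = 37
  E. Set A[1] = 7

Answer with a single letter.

Option A: A[7] 31->5, delta=-26, new_sum=209+(-26)=183 <-- matches target
Option B: A[5] 18->35, delta=17, new_sum=209+(17)=226
Option C: A[2] 16->-14, delta=-30, new_sum=209+(-30)=179
Option D: A[3] 23->37, delta=14, new_sum=209+(14)=223
Option E: A[1] 12->7, delta=-5, new_sum=209+(-5)=204

Answer: A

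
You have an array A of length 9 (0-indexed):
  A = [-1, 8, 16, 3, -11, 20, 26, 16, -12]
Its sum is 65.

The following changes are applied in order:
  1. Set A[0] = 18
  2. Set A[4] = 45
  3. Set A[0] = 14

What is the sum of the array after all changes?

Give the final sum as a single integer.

Initial sum: 65
Change 1: A[0] -1 -> 18, delta = 19, sum = 84
Change 2: A[4] -11 -> 45, delta = 56, sum = 140
Change 3: A[0] 18 -> 14, delta = -4, sum = 136

Answer: 136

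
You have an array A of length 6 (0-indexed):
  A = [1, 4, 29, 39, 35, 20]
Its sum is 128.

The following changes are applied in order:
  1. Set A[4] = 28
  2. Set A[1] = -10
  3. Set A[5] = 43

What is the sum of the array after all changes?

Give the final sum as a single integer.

Initial sum: 128
Change 1: A[4] 35 -> 28, delta = -7, sum = 121
Change 2: A[1] 4 -> -10, delta = -14, sum = 107
Change 3: A[5] 20 -> 43, delta = 23, sum = 130

Answer: 130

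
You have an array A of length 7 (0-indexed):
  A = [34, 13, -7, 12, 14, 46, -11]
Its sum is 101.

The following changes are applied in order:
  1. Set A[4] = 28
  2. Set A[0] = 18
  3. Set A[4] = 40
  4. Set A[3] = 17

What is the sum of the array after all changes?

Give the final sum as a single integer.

Initial sum: 101
Change 1: A[4] 14 -> 28, delta = 14, sum = 115
Change 2: A[0] 34 -> 18, delta = -16, sum = 99
Change 3: A[4] 28 -> 40, delta = 12, sum = 111
Change 4: A[3] 12 -> 17, delta = 5, sum = 116

Answer: 116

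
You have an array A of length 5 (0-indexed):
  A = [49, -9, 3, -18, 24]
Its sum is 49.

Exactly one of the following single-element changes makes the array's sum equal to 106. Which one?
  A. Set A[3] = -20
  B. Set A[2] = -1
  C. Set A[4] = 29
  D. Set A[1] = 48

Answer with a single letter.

Answer: D

Derivation:
Option A: A[3] -18->-20, delta=-2, new_sum=49+(-2)=47
Option B: A[2] 3->-1, delta=-4, new_sum=49+(-4)=45
Option C: A[4] 24->29, delta=5, new_sum=49+(5)=54
Option D: A[1] -9->48, delta=57, new_sum=49+(57)=106 <-- matches target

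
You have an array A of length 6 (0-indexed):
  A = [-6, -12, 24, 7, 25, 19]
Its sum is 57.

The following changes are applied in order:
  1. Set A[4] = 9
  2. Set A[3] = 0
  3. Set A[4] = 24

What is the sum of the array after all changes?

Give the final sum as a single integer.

Initial sum: 57
Change 1: A[4] 25 -> 9, delta = -16, sum = 41
Change 2: A[3] 7 -> 0, delta = -7, sum = 34
Change 3: A[4] 9 -> 24, delta = 15, sum = 49

Answer: 49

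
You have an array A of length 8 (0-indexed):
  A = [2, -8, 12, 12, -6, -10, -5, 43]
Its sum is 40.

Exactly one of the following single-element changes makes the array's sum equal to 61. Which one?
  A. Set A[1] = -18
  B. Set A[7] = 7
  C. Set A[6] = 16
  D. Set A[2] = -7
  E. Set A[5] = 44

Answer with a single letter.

Option A: A[1] -8->-18, delta=-10, new_sum=40+(-10)=30
Option B: A[7] 43->7, delta=-36, new_sum=40+(-36)=4
Option C: A[6] -5->16, delta=21, new_sum=40+(21)=61 <-- matches target
Option D: A[2] 12->-7, delta=-19, new_sum=40+(-19)=21
Option E: A[5] -10->44, delta=54, new_sum=40+(54)=94

Answer: C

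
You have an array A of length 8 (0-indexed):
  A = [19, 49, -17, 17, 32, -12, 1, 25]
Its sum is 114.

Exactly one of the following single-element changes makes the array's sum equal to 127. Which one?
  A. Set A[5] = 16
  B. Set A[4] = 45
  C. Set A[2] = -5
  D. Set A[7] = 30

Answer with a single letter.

Option A: A[5] -12->16, delta=28, new_sum=114+(28)=142
Option B: A[4] 32->45, delta=13, new_sum=114+(13)=127 <-- matches target
Option C: A[2] -17->-5, delta=12, new_sum=114+(12)=126
Option D: A[7] 25->30, delta=5, new_sum=114+(5)=119

Answer: B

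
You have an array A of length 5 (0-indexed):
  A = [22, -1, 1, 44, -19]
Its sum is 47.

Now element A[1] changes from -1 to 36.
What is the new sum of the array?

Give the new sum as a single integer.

Answer: 84

Derivation:
Old value at index 1: -1
New value at index 1: 36
Delta = 36 - -1 = 37
New sum = old_sum + delta = 47 + (37) = 84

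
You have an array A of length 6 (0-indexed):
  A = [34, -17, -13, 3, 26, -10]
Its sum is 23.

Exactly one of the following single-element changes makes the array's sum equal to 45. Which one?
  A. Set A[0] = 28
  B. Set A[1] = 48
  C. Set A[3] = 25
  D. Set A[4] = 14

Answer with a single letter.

Answer: C

Derivation:
Option A: A[0] 34->28, delta=-6, new_sum=23+(-6)=17
Option B: A[1] -17->48, delta=65, new_sum=23+(65)=88
Option C: A[3] 3->25, delta=22, new_sum=23+(22)=45 <-- matches target
Option D: A[4] 26->14, delta=-12, new_sum=23+(-12)=11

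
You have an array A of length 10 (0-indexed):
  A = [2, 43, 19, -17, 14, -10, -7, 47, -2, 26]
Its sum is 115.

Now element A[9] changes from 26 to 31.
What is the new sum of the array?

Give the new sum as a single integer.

Answer: 120

Derivation:
Old value at index 9: 26
New value at index 9: 31
Delta = 31 - 26 = 5
New sum = old_sum + delta = 115 + (5) = 120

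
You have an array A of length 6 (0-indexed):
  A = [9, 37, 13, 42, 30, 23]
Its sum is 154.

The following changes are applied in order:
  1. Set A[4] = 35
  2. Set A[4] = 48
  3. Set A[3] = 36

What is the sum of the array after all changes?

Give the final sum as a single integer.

Initial sum: 154
Change 1: A[4] 30 -> 35, delta = 5, sum = 159
Change 2: A[4] 35 -> 48, delta = 13, sum = 172
Change 3: A[3] 42 -> 36, delta = -6, sum = 166

Answer: 166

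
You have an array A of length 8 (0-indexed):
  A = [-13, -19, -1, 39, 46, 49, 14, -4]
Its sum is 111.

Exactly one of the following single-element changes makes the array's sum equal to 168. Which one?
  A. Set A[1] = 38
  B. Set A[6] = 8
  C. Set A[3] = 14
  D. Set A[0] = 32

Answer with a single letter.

Answer: A

Derivation:
Option A: A[1] -19->38, delta=57, new_sum=111+(57)=168 <-- matches target
Option B: A[6] 14->8, delta=-6, new_sum=111+(-6)=105
Option C: A[3] 39->14, delta=-25, new_sum=111+(-25)=86
Option D: A[0] -13->32, delta=45, new_sum=111+(45)=156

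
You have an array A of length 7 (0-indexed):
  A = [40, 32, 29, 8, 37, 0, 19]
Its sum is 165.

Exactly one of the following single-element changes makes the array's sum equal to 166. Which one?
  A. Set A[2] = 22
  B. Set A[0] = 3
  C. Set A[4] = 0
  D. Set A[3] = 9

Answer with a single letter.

Answer: D

Derivation:
Option A: A[2] 29->22, delta=-7, new_sum=165+(-7)=158
Option B: A[0] 40->3, delta=-37, new_sum=165+(-37)=128
Option C: A[4] 37->0, delta=-37, new_sum=165+(-37)=128
Option D: A[3] 8->9, delta=1, new_sum=165+(1)=166 <-- matches target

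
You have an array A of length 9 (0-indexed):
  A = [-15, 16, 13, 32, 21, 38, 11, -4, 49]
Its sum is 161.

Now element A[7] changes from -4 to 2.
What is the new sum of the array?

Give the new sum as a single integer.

Old value at index 7: -4
New value at index 7: 2
Delta = 2 - -4 = 6
New sum = old_sum + delta = 161 + (6) = 167

Answer: 167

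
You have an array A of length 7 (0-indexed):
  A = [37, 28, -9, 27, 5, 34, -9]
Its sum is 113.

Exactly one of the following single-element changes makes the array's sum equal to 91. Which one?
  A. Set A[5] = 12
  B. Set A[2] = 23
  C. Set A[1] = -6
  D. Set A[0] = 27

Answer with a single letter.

Answer: A

Derivation:
Option A: A[5] 34->12, delta=-22, new_sum=113+(-22)=91 <-- matches target
Option B: A[2] -9->23, delta=32, new_sum=113+(32)=145
Option C: A[1] 28->-6, delta=-34, new_sum=113+(-34)=79
Option D: A[0] 37->27, delta=-10, new_sum=113+(-10)=103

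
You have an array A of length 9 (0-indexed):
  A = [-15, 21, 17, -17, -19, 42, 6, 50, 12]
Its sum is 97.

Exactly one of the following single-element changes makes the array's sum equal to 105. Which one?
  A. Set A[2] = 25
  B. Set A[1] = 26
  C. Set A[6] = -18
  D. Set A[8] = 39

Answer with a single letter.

Option A: A[2] 17->25, delta=8, new_sum=97+(8)=105 <-- matches target
Option B: A[1] 21->26, delta=5, new_sum=97+(5)=102
Option C: A[6] 6->-18, delta=-24, new_sum=97+(-24)=73
Option D: A[8] 12->39, delta=27, new_sum=97+(27)=124

Answer: A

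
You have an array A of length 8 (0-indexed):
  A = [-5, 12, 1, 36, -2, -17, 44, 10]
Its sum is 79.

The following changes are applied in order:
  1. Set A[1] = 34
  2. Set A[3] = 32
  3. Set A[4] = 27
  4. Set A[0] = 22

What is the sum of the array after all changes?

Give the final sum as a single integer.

Answer: 153

Derivation:
Initial sum: 79
Change 1: A[1] 12 -> 34, delta = 22, sum = 101
Change 2: A[3] 36 -> 32, delta = -4, sum = 97
Change 3: A[4] -2 -> 27, delta = 29, sum = 126
Change 4: A[0] -5 -> 22, delta = 27, sum = 153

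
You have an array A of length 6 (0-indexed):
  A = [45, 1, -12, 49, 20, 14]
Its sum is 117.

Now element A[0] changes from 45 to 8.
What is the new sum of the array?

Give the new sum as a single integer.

Answer: 80

Derivation:
Old value at index 0: 45
New value at index 0: 8
Delta = 8 - 45 = -37
New sum = old_sum + delta = 117 + (-37) = 80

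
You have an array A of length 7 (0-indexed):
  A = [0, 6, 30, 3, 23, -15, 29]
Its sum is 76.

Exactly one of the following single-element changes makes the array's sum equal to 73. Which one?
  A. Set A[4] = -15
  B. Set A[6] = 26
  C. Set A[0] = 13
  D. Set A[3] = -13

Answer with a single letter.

Option A: A[4] 23->-15, delta=-38, new_sum=76+(-38)=38
Option B: A[6] 29->26, delta=-3, new_sum=76+(-3)=73 <-- matches target
Option C: A[0] 0->13, delta=13, new_sum=76+(13)=89
Option D: A[3] 3->-13, delta=-16, new_sum=76+(-16)=60

Answer: B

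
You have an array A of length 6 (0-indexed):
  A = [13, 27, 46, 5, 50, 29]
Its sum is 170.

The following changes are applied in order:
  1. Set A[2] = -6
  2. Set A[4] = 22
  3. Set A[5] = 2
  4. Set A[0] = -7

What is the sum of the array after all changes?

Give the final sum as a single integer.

Answer: 43

Derivation:
Initial sum: 170
Change 1: A[2] 46 -> -6, delta = -52, sum = 118
Change 2: A[4] 50 -> 22, delta = -28, sum = 90
Change 3: A[5] 29 -> 2, delta = -27, sum = 63
Change 4: A[0] 13 -> -7, delta = -20, sum = 43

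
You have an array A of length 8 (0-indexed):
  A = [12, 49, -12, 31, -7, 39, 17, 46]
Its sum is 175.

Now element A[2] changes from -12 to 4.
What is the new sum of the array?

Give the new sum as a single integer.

Answer: 191

Derivation:
Old value at index 2: -12
New value at index 2: 4
Delta = 4 - -12 = 16
New sum = old_sum + delta = 175 + (16) = 191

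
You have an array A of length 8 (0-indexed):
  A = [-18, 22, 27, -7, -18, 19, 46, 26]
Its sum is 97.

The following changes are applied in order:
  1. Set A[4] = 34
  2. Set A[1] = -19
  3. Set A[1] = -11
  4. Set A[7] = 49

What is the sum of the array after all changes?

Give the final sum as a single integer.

Answer: 139

Derivation:
Initial sum: 97
Change 1: A[4] -18 -> 34, delta = 52, sum = 149
Change 2: A[1] 22 -> -19, delta = -41, sum = 108
Change 3: A[1] -19 -> -11, delta = 8, sum = 116
Change 4: A[7] 26 -> 49, delta = 23, sum = 139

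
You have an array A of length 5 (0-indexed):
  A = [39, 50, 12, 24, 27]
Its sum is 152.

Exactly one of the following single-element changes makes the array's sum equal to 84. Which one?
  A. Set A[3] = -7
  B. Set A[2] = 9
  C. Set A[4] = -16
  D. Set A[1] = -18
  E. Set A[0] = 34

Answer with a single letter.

Answer: D

Derivation:
Option A: A[3] 24->-7, delta=-31, new_sum=152+(-31)=121
Option B: A[2] 12->9, delta=-3, new_sum=152+(-3)=149
Option C: A[4] 27->-16, delta=-43, new_sum=152+(-43)=109
Option D: A[1] 50->-18, delta=-68, new_sum=152+(-68)=84 <-- matches target
Option E: A[0] 39->34, delta=-5, new_sum=152+(-5)=147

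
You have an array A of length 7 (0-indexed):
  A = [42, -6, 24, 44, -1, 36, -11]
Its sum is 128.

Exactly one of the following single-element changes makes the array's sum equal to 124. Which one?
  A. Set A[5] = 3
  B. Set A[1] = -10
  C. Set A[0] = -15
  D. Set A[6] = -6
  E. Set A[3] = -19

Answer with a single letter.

Option A: A[5] 36->3, delta=-33, new_sum=128+(-33)=95
Option B: A[1] -6->-10, delta=-4, new_sum=128+(-4)=124 <-- matches target
Option C: A[0] 42->-15, delta=-57, new_sum=128+(-57)=71
Option D: A[6] -11->-6, delta=5, new_sum=128+(5)=133
Option E: A[3] 44->-19, delta=-63, new_sum=128+(-63)=65

Answer: B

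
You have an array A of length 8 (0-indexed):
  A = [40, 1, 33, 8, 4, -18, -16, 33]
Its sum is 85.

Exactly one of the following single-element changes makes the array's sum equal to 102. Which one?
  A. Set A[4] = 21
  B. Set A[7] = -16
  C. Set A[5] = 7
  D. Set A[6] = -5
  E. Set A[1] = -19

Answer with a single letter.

Option A: A[4] 4->21, delta=17, new_sum=85+(17)=102 <-- matches target
Option B: A[7] 33->-16, delta=-49, new_sum=85+(-49)=36
Option C: A[5] -18->7, delta=25, new_sum=85+(25)=110
Option D: A[6] -16->-5, delta=11, new_sum=85+(11)=96
Option E: A[1] 1->-19, delta=-20, new_sum=85+(-20)=65

Answer: A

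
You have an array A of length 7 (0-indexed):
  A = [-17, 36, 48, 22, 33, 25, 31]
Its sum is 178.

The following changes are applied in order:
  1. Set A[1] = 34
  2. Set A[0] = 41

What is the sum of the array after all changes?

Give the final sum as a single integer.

Initial sum: 178
Change 1: A[1] 36 -> 34, delta = -2, sum = 176
Change 2: A[0] -17 -> 41, delta = 58, sum = 234

Answer: 234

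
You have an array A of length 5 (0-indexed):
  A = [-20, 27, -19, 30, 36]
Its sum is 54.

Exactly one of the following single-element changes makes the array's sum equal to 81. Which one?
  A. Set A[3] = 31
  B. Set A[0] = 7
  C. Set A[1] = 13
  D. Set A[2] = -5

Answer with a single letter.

Answer: B

Derivation:
Option A: A[3] 30->31, delta=1, new_sum=54+(1)=55
Option B: A[0] -20->7, delta=27, new_sum=54+(27)=81 <-- matches target
Option C: A[1] 27->13, delta=-14, new_sum=54+(-14)=40
Option D: A[2] -19->-5, delta=14, new_sum=54+(14)=68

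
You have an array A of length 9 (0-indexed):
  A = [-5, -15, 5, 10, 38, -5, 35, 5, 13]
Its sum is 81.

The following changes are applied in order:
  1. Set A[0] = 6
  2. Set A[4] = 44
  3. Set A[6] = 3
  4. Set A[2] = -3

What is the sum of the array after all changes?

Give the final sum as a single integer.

Answer: 58

Derivation:
Initial sum: 81
Change 1: A[0] -5 -> 6, delta = 11, sum = 92
Change 2: A[4] 38 -> 44, delta = 6, sum = 98
Change 3: A[6] 35 -> 3, delta = -32, sum = 66
Change 4: A[2] 5 -> -3, delta = -8, sum = 58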